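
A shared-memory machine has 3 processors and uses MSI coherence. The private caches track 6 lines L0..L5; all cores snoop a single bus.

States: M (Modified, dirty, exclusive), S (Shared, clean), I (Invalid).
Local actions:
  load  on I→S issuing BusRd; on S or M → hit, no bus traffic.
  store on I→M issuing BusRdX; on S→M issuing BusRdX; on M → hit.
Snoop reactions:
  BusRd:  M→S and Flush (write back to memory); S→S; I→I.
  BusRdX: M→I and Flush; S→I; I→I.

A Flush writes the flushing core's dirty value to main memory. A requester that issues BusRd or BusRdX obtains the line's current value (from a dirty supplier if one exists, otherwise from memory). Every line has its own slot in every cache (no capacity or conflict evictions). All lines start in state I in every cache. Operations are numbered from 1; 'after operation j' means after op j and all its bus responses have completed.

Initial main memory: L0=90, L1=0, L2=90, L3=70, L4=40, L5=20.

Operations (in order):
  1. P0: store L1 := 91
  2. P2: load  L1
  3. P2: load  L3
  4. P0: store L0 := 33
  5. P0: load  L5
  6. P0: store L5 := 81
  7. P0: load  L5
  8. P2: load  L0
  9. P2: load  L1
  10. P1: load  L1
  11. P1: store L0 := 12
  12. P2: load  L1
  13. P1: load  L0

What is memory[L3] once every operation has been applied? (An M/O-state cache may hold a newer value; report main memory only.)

  op1 P0: store L1 := 91 → M/I/I on L1; bus BusRdX; mem=0
  op2 P2: load  L1 → S/I/S on L1; bus BusRd Flush; mem=91
  op3 P2: load  L3 → I/I/S on L3; bus BusRd; mem=70
  op4 P0: store L0 := 33 → M/I/I on L0; bus BusRdX; mem=90
  op5 P0: load  L5 → S/I/I on L5; bus BusRd; mem=20
  op6 P0: store L5 := 81 → M/I/I on L5; bus BusRdX; mem=20
  op7 P0: load  L5 → M/I/I on L5; bus (none); mem=20
  op8 P2: load  L0 → S/I/S on L0; bus BusRd Flush; mem=33
  op9 P2: load  L1 → S/I/S on L1; bus (none); mem=91
  op10 P1: load  L1 → S/S/S on L1; bus BusRd; mem=91
  op11 P1: store L0 := 12 → I/M/I on L0; bus BusRdX; mem=33
  op12 P2: load  L1 → S/S/S on L1; bus (none); mem=91
  op13 P1: load  L0 → I/M/I on L0; bus (none); mem=33

memory[L3] = 70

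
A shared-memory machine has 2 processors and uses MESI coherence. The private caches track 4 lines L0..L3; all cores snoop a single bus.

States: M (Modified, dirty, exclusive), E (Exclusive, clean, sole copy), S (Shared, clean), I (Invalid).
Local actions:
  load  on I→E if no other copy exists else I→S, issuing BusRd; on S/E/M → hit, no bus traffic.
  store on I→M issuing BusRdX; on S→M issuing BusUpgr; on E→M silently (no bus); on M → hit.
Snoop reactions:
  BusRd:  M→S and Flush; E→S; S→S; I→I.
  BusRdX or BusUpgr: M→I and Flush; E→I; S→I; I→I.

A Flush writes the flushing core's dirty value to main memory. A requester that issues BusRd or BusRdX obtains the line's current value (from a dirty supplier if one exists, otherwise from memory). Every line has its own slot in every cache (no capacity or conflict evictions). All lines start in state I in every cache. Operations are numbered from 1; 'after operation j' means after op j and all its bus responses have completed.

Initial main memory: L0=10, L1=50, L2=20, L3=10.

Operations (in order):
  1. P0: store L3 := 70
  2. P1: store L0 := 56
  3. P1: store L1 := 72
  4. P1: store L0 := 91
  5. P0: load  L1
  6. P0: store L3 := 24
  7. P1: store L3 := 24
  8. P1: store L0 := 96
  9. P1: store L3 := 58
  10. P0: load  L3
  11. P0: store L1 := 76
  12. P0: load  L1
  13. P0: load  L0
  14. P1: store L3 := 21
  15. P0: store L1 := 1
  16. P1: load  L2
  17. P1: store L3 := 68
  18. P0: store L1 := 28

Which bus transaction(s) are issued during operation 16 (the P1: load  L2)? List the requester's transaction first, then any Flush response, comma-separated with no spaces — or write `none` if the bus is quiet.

bus = BusRd

  op1 P0: store L3 := 70 → M/I on L3; bus BusRdX; mem=10
  op2 P1: store L0 := 56 → I/M on L0; bus BusRdX; mem=10
  op3 P1: store L1 := 72 → I/M on L1; bus BusRdX; mem=50
  op4 P1: store L0 := 91 → I/M on L0; bus (none); mem=10
  op5 P0: load  L1 → S/S on L1; bus BusRd Flush; mem=72
  op6 P0: store L3 := 24 → M/I on L3; bus (none); mem=10
  op7 P1: store L3 := 24 → I/M on L3; bus BusRdX Flush; mem=24
  op8 P1: store L0 := 96 → I/M on L0; bus (none); mem=10
  op9 P1: store L3 := 58 → I/M on L3; bus (none); mem=24
  op10 P0: load  L3 → S/S on L3; bus BusRd Flush; mem=58
  op11 P0: store L1 := 76 → M/I on L1; bus BusUpgr; mem=72
  op12 P0: load  L1 → M/I on L1; bus (none); mem=72
  op13 P0: load  L0 → S/S on L0; bus BusRd Flush; mem=96
  op14 P1: store L3 := 21 → I/M on L3; bus BusUpgr; mem=58
  op15 P0: store L1 := 1 → M/I on L1; bus (none); mem=72
  op16 P1: load  L2 → I/E on L2; bus BusRd; mem=20
  op17 P1: store L3 := 68 → I/M on L3; bus (none); mem=58
  op18 P0: store L1 := 28 → M/I on L1; bus (none); mem=72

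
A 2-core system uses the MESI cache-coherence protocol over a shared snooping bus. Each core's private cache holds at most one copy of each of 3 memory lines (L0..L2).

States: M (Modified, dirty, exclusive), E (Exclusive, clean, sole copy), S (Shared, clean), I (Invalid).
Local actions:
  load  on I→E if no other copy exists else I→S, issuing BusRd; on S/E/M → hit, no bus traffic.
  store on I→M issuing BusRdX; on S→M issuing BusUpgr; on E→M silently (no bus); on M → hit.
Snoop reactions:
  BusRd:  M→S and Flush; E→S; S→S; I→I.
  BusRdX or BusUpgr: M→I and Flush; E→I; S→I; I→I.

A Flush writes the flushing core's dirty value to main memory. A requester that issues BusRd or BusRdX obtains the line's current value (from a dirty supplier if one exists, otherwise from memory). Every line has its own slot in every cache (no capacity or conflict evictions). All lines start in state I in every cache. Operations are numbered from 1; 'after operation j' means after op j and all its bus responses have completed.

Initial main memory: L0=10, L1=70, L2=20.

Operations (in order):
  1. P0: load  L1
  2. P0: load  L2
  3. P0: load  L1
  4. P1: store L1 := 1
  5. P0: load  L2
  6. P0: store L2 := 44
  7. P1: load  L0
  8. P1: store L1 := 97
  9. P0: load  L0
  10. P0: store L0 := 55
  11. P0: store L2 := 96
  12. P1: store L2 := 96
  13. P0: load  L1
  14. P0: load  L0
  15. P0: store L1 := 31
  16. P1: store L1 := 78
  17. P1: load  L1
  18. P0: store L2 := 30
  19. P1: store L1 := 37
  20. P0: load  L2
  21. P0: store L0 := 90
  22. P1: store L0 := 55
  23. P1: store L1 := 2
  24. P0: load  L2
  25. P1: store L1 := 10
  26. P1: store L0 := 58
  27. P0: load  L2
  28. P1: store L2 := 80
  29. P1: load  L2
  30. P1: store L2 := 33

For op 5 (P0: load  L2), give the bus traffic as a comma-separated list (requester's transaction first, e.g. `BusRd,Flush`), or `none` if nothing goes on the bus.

bus = none

[1] P0: load  L1 | P0:E(70), P1:I | bus: BusRd
[2] P0: load  L2 | P0:E(20), P1:I | bus: BusRd
[3] P0: load  L1 | P0:E(70), P1:I | bus: none
[4] P1: store L1 := 1 | P0:I, P1:M(1) | bus: BusRdX
[5] P0: load  L2 | P0:E(20), P1:I | bus: none
[6] P0: store L2 := 44 | P0:M(44), P1:I | bus: none
[7] P1: load  L0 | P0:I, P1:E(10) | bus: BusRd
[8] P1: store L1 := 97 | P0:I, P1:M(97) | bus: none
[9] P0: load  L0 | P0:S(10), P1:S(10) | bus: BusRd
[10] P0: store L0 := 55 | P0:M(55), P1:I | bus: BusUpgr
[11] P0: store L2 := 96 | P0:M(96), P1:I | bus: none
[12] P1: store L2 := 96 | P0:I, P1:M(96) | bus: BusRdX,Flush
[13] P0: load  L1 | P0:S(97), P1:S(97) | bus: BusRd,Flush
[14] P0: load  L0 | P0:M(55), P1:I | bus: none
[15] P0: store L1 := 31 | P0:M(31), P1:I | bus: BusUpgr
[16] P1: store L1 := 78 | P0:I, P1:M(78) | bus: BusRdX,Flush
[17] P1: load  L1 | P0:I, P1:M(78) | bus: none
[18] P0: store L2 := 30 | P0:M(30), P1:I | bus: BusRdX,Flush
[19] P1: store L1 := 37 | P0:I, P1:M(37) | bus: none
[20] P0: load  L2 | P0:M(30), P1:I | bus: none
[21] P0: store L0 := 90 | P0:M(90), P1:I | bus: none
[22] P1: store L0 := 55 | P0:I, P1:M(55) | bus: BusRdX,Flush
[23] P1: store L1 := 2 | P0:I, P1:M(2) | bus: none
[24] P0: load  L2 | P0:M(30), P1:I | bus: none
[25] P1: store L1 := 10 | P0:I, P1:M(10) | bus: none
[26] P1: store L0 := 58 | P0:I, P1:M(58) | bus: none
[27] P0: load  L2 | P0:M(30), P1:I | bus: none
[28] P1: store L2 := 80 | P0:I, P1:M(80) | bus: BusRdX,Flush
[29] P1: load  L2 | P0:I, P1:M(80) | bus: none
[30] P1: store L2 := 33 | P0:I, P1:M(33) | bus: none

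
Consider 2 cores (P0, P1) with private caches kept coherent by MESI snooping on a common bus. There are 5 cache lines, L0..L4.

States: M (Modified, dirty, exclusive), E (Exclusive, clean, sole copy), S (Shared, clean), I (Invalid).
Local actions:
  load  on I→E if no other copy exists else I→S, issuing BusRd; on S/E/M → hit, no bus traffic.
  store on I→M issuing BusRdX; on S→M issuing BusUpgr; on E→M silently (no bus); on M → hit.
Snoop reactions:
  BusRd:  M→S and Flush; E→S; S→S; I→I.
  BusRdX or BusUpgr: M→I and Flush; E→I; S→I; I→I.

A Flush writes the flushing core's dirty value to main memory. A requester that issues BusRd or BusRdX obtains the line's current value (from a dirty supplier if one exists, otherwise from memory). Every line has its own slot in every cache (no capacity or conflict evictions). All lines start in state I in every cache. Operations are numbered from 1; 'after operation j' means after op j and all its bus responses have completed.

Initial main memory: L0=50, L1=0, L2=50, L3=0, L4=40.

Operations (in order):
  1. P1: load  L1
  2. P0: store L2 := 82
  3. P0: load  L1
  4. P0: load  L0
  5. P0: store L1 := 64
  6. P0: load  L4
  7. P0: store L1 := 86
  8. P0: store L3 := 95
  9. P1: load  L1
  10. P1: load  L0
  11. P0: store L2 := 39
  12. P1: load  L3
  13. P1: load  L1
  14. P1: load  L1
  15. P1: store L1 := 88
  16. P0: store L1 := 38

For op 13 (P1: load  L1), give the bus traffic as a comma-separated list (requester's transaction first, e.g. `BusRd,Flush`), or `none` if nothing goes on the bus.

bus = none

[1] P1: load  L1 | P0:I, P1:E(0) | bus: BusRd
[2] P0: store L2 := 82 | P0:M(82), P1:I | bus: BusRdX
[3] P0: load  L1 | P0:S(0), P1:S(0) | bus: BusRd
[4] P0: load  L0 | P0:E(50), P1:I | bus: BusRd
[5] P0: store L1 := 64 | P0:M(64), P1:I | bus: BusUpgr
[6] P0: load  L4 | P0:E(40), P1:I | bus: BusRd
[7] P0: store L1 := 86 | P0:M(86), P1:I | bus: none
[8] P0: store L3 := 95 | P0:M(95), P1:I | bus: BusRdX
[9] P1: load  L1 | P0:S(86), P1:S(86) | bus: BusRd,Flush
[10] P1: load  L0 | P0:S(50), P1:S(50) | bus: BusRd
[11] P0: store L2 := 39 | P0:M(39), P1:I | bus: none
[12] P1: load  L3 | P0:S(95), P1:S(95) | bus: BusRd,Flush
[13] P1: load  L1 | P0:S(86), P1:S(86) | bus: none
[14] P1: load  L1 | P0:S(86), P1:S(86) | bus: none
[15] P1: store L1 := 88 | P0:I, P1:M(88) | bus: BusUpgr
[16] P0: store L1 := 38 | P0:M(38), P1:I | bus: BusRdX,Flush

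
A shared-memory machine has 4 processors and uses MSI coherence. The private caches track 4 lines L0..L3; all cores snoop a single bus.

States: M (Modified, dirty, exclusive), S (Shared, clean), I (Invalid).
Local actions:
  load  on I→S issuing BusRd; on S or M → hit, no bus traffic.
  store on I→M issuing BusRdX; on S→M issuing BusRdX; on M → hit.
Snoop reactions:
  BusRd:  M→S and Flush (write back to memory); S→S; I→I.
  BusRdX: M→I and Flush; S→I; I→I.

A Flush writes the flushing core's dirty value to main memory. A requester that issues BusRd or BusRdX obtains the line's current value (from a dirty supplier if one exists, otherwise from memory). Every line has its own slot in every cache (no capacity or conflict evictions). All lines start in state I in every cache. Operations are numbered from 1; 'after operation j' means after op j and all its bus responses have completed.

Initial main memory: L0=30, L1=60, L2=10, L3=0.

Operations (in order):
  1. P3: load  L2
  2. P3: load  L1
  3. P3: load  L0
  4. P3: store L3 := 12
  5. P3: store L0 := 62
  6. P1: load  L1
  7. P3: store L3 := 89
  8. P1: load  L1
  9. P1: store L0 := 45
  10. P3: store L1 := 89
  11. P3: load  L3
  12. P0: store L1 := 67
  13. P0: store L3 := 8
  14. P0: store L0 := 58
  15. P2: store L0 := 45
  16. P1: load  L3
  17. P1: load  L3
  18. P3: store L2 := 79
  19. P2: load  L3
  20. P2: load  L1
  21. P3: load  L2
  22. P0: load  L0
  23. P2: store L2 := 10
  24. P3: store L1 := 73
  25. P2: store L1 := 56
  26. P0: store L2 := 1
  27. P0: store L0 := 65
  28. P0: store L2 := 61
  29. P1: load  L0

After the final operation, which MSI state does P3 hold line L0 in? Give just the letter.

[1] P3: load  L2 | P0:I, P1:I, P2:I, P3:S(10) | bus: BusRd
[2] P3: load  L1 | P0:I, P1:I, P2:I, P3:S(60) | bus: BusRd
[3] P3: load  L0 | P0:I, P1:I, P2:I, P3:S(30) | bus: BusRd
[4] P3: store L3 := 12 | P0:I, P1:I, P2:I, P3:M(12) | bus: BusRdX
[5] P3: store L0 := 62 | P0:I, P1:I, P2:I, P3:M(62) | bus: BusRdX
[6] P1: load  L1 | P0:I, P1:S(60), P2:I, P3:S(60) | bus: BusRd
[7] P3: store L3 := 89 | P0:I, P1:I, P2:I, P3:M(89) | bus: none
[8] P1: load  L1 | P0:I, P1:S(60), P2:I, P3:S(60) | bus: none
[9] P1: store L0 := 45 | P0:I, P1:M(45), P2:I, P3:I | bus: BusRdX,Flush
[10] P3: store L1 := 89 | P0:I, P1:I, P2:I, P3:M(89) | bus: BusRdX
[11] P3: load  L3 | P0:I, P1:I, P2:I, P3:M(89) | bus: none
[12] P0: store L1 := 67 | P0:M(67), P1:I, P2:I, P3:I | bus: BusRdX,Flush
[13] P0: store L3 := 8 | P0:M(8), P1:I, P2:I, P3:I | bus: BusRdX,Flush
[14] P0: store L0 := 58 | P0:M(58), P1:I, P2:I, P3:I | bus: BusRdX,Flush
[15] P2: store L0 := 45 | P0:I, P1:I, P2:M(45), P3:I | bus: BusRdX,Flush
[16] P1: load  L3 | P0:S(8), P1:S(8), P2:I, P3:I | bus: BusRd,Flush
[17] P1: load  L3 | P0:S(8), P1:S(8), P2:I, P3:I | bus: none
[18] P3: store L2 := 79 | P0:I, P1:I, P2:I, P3:M(79) | bus: BusRdX
[19] P2: load  L3 | P0:S(8), P1:S(8), P2:S(8), P3:I | bus: BusRd
[20] P2: load  L1 | P0:S(67), P1:I, P2:S(67), P3:I | bus: BusRd,Flush
[21] P3: load  L2 | P0:I, P1:I, P2:I, P3:M(79) | bus: none
[22] P0: load  L0 | P0:S(45), P1:I, P2:S(45), P3:I | bus: BusRd,Flush
[23] P2: store L2 := 10 | P0:I, P1:I, P2:M(10), P3:I | bus: BusRdX,Flush
[24] P3: store L1 := 73 | P0:I, P1:I, P2:I, P3:M(73) | bus: BusRdX
[25] P2: store L1 := 56 | P0:I, P1:I, P2:M(56), P3:I | bus: BusRdX,Flush
[26] P0: store L2 := 1 | P0:M(1), P1:I, P2:I, P3:I | bus: BusRdX,Flush
[27] P0: store L0 := 65 | P0:M(65), P1:I, P2:I, P3:I | bus: BusRdX
[28] P0: store L2 := 61 | P0:M(61), P1:I, P2:I, P3:I | bus: none
[29] P1: load  L0 | P0:S(65), P1:S(65), P2:I, P3:I | bus: BusRd,Flush

state = I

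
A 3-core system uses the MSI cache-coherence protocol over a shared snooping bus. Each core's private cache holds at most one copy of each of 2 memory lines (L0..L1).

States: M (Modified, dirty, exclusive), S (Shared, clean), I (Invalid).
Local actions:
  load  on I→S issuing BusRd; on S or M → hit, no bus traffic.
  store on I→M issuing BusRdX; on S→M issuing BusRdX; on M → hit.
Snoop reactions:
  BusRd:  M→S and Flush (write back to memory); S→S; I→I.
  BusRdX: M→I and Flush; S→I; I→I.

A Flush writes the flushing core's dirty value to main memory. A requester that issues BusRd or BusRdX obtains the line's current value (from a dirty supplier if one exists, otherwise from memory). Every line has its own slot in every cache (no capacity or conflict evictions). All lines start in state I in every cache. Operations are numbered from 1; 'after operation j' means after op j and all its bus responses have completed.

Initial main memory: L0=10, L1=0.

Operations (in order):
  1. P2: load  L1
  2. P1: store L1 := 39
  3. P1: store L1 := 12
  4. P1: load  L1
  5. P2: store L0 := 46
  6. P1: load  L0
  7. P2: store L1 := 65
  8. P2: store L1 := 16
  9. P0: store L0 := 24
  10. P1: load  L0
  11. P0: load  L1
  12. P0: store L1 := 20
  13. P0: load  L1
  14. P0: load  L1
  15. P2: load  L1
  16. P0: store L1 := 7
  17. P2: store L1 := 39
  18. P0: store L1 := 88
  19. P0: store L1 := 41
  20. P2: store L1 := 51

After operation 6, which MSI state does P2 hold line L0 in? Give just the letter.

  op1 P2: load  L1 → I/I/S on L1; bus BusRd; mem=0
  op2 P1: store L1 := 39 → I/M/I on L1; bus BusRdX; mem=0
  op3 P1: store L1 := 12 → I/M/I on L1; bus (none); mem=0
  op4 P1: load  L1 → I/M/I on L1; bus (none); mem=0
  op5 P2: store L0 := 46 → I/I/M on L0; bus BusRdX; mem=10
  op6 P1: load  L0 → I/S/S on L0; bus BusRd Flush; mem=46
  op7 P2: store L1 := 65 → I/I/M on L1; bus BusRdX Flush; mem=12
  op8 P2: store L1 := 16 → I/I/M on L1; bus (none); mem=12
  op9 P0: store L0 := 24 → M/I/I on L0; bus BusRdX; mem=46
  op10 P1: load  L0 → S/S/I on L0; bus BusRd Flush; mem=24
  op11 P0: load  L1 → S/I/S on L1; bus BusRd Flush; mem=16
  op12 P0: store L1 := 20 → M/I/I on L1; bus BusRdX; mem=16
  op13 P0: load  L1 → M/I/I on L1; bus (none); mem=16
  op14 P0: load  L1 → M/I/I on L1; bus (none); mem=16
  op15 P2: load  L1 → S/I/S on L1; bus BusRd Flush; mem=20
  op16 P0: store L1 := 7 → M/I/I on L1; bus BusRdX; mem=20
  op17 P2: store L1 := 39 → I/I/M on L1; bus BusRdX Flush; mem=7
  op18 P0: store L1 := 88 → M/I/I on L1; bus BusRdX Flush; mem=39
  op19 P0: store L1 := 41 → M/I/I on L1; bus (none); mem=39
  op20 P2: store L1 := 51 → I/I/M on L1; bus BusRdX Flush; mem=41

state = S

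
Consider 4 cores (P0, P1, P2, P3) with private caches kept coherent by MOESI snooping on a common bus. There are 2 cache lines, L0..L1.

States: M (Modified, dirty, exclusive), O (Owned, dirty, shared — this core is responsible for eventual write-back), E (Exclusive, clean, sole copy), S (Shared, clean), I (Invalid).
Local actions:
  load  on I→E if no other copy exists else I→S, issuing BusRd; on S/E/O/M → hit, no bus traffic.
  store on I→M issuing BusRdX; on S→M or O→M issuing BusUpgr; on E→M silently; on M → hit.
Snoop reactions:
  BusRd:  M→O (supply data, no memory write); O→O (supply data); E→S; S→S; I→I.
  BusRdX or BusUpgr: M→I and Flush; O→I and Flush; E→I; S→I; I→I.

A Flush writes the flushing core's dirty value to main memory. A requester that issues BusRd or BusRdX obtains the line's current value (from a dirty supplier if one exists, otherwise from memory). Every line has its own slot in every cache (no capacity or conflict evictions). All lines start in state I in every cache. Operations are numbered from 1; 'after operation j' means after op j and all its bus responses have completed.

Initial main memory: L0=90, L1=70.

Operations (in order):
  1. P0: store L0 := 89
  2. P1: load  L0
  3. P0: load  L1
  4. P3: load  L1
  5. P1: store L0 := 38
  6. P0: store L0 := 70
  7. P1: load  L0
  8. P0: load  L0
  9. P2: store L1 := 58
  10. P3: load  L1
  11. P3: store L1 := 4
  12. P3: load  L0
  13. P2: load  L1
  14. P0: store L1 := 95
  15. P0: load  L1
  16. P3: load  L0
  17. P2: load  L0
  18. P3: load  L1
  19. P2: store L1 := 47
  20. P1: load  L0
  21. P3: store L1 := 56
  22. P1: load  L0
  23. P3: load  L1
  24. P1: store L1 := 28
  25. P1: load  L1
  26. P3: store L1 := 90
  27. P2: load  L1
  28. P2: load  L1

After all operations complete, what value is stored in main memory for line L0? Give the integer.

memory[L0] = 38

  op1 P0: store L0 := 89 → M/I/I/I on L0; bus BusRdX; mem=90
  op2 P1: load  L0 → O/S/I/I on L0; bus BusRd; mem=90
  op3 P0: load  L1 → E/I/I/I on L1; bus BusRd; mem=70
  op4 P3: load  L1 → S/I/I/S on L1; bus BusRd; mem=70
  op5 P1: store L0 := 38 → I/M/I/I on L0; bus BusUpgr Flush; mem=89
  op6 P0: store L0 := 70 → M/I/I/I on L0; bus BusRdX Flush; mem=38
  op7 P1: load  L0 → O/S/I/I on L0; bus BusRd; mem=38
  op8 P0: load  L0 → O/S/I/I on L0; bus (none); mem=38
  op9 P2: store L1 := 58 → I/I/M/I on L1; bus BusRdX; mem=70
  op10 P3: load  L1 → I/I/O/S on L1; bus BusRd; mem=70
  op11 P3: store L1 := 4 → I/I/I/M on L1; bus BusUpgr Flush; mem=58
  op12 P3: load  L0 → O/S/I/S on L0; bus BusRd; mem=38
  op13 P2: load  L1 → I/I/S/O on L1; bus BusRd; mem=58
  op14 P0: store L1 := 95 → M/I/I/I on L1; bus BusRdX Flush; mem=4
  op15 P0: load  L1 → M/I/I/I on L1; bus (none); mem=4
  op16 P3: load  L0 → O/S/I/S on L0; bus (none); mem=38
  op17 P2: load  L0 → O/S/S/S on L0; bus BusRd; mem=38
  op18 P3: load  L1 → O/I/I/S on L1; bus BusRd; mem=4
  op19 P2: store L1 := 47 → I/I/M/I on L1; bus BusRdX Flush; mem=95
  op20 P1: load  L0 → O/S/S/S on L0; bus (none); mem=38
  op21 P3: store L1 := 56 → I/I/I/M on L1; bus BusRdX Flush; mem=47
  op22 P1: load  L0 → O/S/S/S on L0; bus (none); mem=38
  op23 P3: load  L1 → I/I/I/M on L1; bus (none); mem=47
  op24 P1: store L1 := 28 → I/M/I/I on L1; bus BusRdX Flush; mem=56
  op25 P1: load  L1 → I/M/I/I on L1; bus (none); mem=56
  op26 P3: store L1 := 90 → I/I/I/M on L1; bus BusRdX Flush; mem=28
  op27 P2: load  L1 → I/I/S/O on L1; bus BusRd; mem=28
  op28 P2: load  L1 → I/I/S/O on L1; bus (none); mem=28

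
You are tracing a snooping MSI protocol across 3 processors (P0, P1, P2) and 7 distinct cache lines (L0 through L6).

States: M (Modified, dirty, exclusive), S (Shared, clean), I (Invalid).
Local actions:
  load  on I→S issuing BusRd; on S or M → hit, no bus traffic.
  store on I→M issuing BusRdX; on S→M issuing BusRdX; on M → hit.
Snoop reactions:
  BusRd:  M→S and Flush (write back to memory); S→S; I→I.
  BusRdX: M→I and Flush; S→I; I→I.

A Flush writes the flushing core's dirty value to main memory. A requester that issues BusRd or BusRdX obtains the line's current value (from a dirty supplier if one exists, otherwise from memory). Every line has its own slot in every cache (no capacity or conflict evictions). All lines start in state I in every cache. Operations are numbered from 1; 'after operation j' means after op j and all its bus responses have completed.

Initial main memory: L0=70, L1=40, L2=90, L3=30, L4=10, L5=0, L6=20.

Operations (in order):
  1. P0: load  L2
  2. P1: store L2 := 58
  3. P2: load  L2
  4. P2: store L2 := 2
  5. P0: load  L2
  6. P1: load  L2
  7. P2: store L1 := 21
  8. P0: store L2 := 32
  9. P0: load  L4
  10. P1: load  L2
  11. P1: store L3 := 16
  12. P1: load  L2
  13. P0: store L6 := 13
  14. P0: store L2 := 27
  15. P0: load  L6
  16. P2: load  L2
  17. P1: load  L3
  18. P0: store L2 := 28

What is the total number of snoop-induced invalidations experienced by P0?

1. P0: load  L2  bus=[BusRd]  L2: P0=S P1=I P2=I  mem[L2]=90
2. P1: store L2 := 58  bus=[BusRdX]  L2: P0=I P1=M P2=I  mem[L2]=90
3. P2: load  L2  bus=[BusRd,Flush]  L2: P0=I P1=S P2=S  mem[L2]=58
4. P2: store L2 := 2  bus=[BusRdX]  L2: P0=I P1=I P2=M  mem[L2]=58
5. P0: load  L2  bus=[BusRd,Flush]  L2: P0=S P1=I P2=S  mem[L2]=2
6. P1: load  L2  bus=[BusRd]  L2: P0=S P1=S P2=S  mem[L2]=2
7. P2: store L1 := 21  bus=[BusRdX]  L1: P0=I P1=I P2=M  mem[L1]=40
8. P0: store L2 := 32  bus=[BusRdX]  L2: P0=M P1=I P2=I  mem[L2]=2
9. P0: load  L4  bus=[BusRd]  L4: P0=S P1=I P2=I  mem[L4]=10
10. P1: load  L2  bus=[BusRd,Flush]  L2: P0=S P1=S P2=I  mem[L2]=32
11. P1: store L3 := 16  bus=[BusRdX]  L3: P0=I P1=M P2=I  mem[L3]=30
12. P1: load  L2  bus=[-]  L2: P0=S P1=S P2=I  mem[L2]=32
13. P0: store L6 := 13  bus=[BusRdX]  L6: P0=M P1=I P2=I  mem[L6]=20
14. P0: store L2 := 27  bus=[BusRdX]  L2: P0=M P1=I P2=I  mem[L2]=32
15. P0: load  L6  bus=[-]  L6: P0=M P1=I P2=I  mem[L6]=20
16. P2: load  L2  bus=[BusRd,Flush]  L2: P0=S P1=I P2=S  mem[L2]=27
17. P1: load  L3  bus=[-]  L3: P0=I P1=M P2=I  mem[L3]=30
18. P0: store L2 := 28  bus=[BusRdX]  L2: P0=M P1=I P2=I  mem[L2]=27

invalidations = 1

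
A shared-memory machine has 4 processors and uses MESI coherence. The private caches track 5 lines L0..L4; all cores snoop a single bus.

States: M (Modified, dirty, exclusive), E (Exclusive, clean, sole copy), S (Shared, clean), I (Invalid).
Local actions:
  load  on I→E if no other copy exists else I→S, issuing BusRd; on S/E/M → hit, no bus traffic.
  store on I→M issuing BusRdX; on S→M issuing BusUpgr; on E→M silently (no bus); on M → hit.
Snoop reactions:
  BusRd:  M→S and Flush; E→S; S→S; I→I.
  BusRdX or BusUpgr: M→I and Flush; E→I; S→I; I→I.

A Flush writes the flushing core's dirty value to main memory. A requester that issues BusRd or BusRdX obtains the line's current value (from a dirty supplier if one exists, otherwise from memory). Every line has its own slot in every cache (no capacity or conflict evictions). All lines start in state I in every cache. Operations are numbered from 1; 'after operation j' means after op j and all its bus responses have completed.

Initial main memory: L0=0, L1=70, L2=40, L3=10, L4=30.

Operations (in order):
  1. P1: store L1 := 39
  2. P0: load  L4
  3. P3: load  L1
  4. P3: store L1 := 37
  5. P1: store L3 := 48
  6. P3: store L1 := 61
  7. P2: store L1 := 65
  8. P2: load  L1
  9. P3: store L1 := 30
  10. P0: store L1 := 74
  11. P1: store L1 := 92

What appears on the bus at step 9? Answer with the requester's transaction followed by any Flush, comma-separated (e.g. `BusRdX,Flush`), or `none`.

bus = BusRdX,Flush

1. P1: store L1 := 39  bus=[BusRdX]  L1: P0=I P1=M P2=I P3=I  mem[L1]=70
2. P0: load  L4  bus=[BusRd]  L4: P0=E P1=I P2=I P3=I  mem[L4]=30
3. P3: load  L1  bus=[BusRd,Flush]  L1: P0=I P1=S P2=I P3=S  mem[L1]=39
4. P3: store L1 := 37  bus=[BusUpgr]  L1: P0=I P1=I P2=I P3=M  mem[L1]=39
5. P1: store L3 := 48  bus=[BusRdX]  L3: P0=I P1=M P2=I P3=I  mem[L3]=10
6. P3: store L1 := 61  bus=[-]  L1: P0=I P1=I P2=I P3=M  mem[L1]=39
7. P2: store L1 := 65  bus=[BusRdX,Flush]  L1: P0=I P1=I P2=M P3=I  mem[L1]=61
8. P2: load  L1  bus=[-]  L1: P0=I P1=I P2=M P3=I  mem[L1]=61
9. P3: store L1 := 30  bus=[BusRdX,Flush]  L1: P0=I P1=I P2=I P3=M  mem[L1]=65
10. P0: store L1 := 74  bus=[BusRdX,Flush]  L1: P0=M P1=I P2=I P3=I  mem[L1]=30
11. P1: store L1 := 92  bus=[BusRdX,Flush]  L1: P0=I P1=M P2=I P3=I  mem[L1]=74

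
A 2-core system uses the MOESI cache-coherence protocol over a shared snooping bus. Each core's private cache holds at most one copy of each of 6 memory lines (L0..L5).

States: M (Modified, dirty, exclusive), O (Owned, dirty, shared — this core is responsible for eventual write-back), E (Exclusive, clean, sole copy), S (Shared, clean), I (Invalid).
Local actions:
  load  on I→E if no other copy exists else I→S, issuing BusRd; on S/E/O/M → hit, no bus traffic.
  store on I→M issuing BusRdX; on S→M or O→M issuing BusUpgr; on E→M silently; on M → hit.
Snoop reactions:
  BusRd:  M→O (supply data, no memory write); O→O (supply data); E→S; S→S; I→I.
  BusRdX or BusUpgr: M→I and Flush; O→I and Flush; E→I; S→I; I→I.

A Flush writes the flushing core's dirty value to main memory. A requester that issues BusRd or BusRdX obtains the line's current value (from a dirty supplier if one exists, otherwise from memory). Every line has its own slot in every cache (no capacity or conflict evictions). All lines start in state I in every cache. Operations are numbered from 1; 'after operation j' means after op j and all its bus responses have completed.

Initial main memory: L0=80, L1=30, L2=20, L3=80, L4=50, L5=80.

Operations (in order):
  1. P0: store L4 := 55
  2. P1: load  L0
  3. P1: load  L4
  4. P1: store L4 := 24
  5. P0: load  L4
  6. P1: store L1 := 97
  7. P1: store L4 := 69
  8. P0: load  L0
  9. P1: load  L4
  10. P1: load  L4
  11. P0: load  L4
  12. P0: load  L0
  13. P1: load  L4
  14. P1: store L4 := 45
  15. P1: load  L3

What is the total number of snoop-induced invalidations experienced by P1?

invalidations = 0

step 1: P0: store L4 := 55  ⟶  MI  (L4)  txn=BusRdX  M[L4]=50
step 2: P1: load  L0  ⟶  IE  (L0)  txn=BusRd  M[L0]=80
step 3: P1: load  L4  ⟶  OS  (L4)  txn=BusRd  M[L4]=50
step 4: P1: store L4 := 24  ⟶  IM  (L4)  txn=BusUpgr+Flush  M[L4]=55
step 5: P0: load  L4  ⟶  SO  (L4)  txn=BusRd  M[L4]=55
step 6: P1: store L1 := 97  ⟶  IM  (L1)  txn=BusRdX  M[L1]=30
step 7: P1: store L4 := 69  ⟶  IM  (L4)  txn=BusUpgr  M[L4]=55
step 8: P0: load  L0  ⟶  SS  (L0)  txn=BusRd  M[L0]=80
step 9: P1: load  L4  ⟶  IM  (L4)  txn=∅  M[L4]=55
step 10: P1: load  L4  ⟶  IM  (L4)  txn=∅  M[L4]=55
step 11: P0: load  L4  ⟶  SO  (L4)  txn=BusRd  M[L4]=55
step 12: P0: load  L0  ⟶  SS  (L0)  txn=∅  M[L0]=80
step 13: P1: load  L4  ⟶  SO  (L4)  txn=∅  M[L4]=55
step 14: P1: store L4 := 45  ⟶  IM  (L4)  txn=BusUpgr  M[L4]=55
step 15: P1: load  L3  ⟶  IE  (L3)  txn=BusRd  M[L3]=80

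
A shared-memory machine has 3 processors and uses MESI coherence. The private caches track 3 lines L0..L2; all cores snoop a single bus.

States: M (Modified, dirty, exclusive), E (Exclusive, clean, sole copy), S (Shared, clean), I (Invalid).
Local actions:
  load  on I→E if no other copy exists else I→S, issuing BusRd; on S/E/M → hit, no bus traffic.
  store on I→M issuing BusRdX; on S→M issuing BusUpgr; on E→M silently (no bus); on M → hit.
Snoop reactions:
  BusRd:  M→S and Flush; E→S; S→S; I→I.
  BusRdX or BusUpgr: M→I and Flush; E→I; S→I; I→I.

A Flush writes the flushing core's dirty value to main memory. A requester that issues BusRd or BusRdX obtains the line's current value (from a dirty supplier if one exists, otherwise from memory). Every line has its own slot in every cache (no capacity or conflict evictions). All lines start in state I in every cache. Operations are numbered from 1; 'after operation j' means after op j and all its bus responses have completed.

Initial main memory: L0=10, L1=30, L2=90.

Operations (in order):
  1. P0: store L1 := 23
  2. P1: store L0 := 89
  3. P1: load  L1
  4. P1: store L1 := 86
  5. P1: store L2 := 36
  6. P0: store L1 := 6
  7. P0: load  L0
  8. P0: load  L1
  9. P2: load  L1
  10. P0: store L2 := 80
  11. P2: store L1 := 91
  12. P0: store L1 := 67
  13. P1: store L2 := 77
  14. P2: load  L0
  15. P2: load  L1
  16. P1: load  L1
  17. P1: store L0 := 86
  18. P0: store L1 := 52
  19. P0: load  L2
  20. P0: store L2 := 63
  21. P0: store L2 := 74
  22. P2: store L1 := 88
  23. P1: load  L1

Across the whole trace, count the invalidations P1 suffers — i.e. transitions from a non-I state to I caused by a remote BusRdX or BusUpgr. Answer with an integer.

invalidations = 4

  op1 P0: store L1 := 23 → M/I/I on L1; bus BusRdX; mem=30
  op2 P1: store L0 := 89 → I/M/I on L0; bus BusRdX; mem=10
  op3 P1: load  L1 → S/S/I on L1; bus BusRd Flush; mem=23
  op4 P1: store L1 := 86 → I/M/I on L1; bus BusUpgr; mem=23
  op5 P1: store L2 := 36 → I/M/I on L2; bus BusRdX; mem=90
  op6 P0: store L1 := 6 → M/I/I on L1; bus BusRdX Flush; mem=86
  op7 P0: load  L0 → S/S/I on L0; bus BusRd Flush; mem=89
  op8 P0: load  L1 → M/I/I on L1; bus (none); mem=86
  op9 P2: load  L1 → S/I/S on L1; bus BusRd Flush; mem=6
  op10 P0: store L2 := 80 → M/I/I on L2; bus BusRdX Flush; mem=36
  op11 P2: store L1 := 91 → I/I/M on L1; bus BusUpgr; mem=6
  op12 P0: store L1 := 67 → M/I/I on L1; bus BusRdX Flush; mem=91
  op13 P1: store L2 := 77 → I/M/I on L2; bus BusRdX Flush; mem=80
  op14 P2: load  L0 → S/S/S on L0; bus BusRd; mem=89
  op15 P2: load  L1 → S/I/S on L1; bus BusRd Flush; mem=67
  op16 P1: load  L1 → S/S/S on L1; bus BusRd; mem=67
  op17 P1: store L0 := 86 → I/M/I on L0; bus BusUpgr; mem=89
  op18 P0: store L1 := 52 → M/I/I on L1; bus BusUpgr; mem=67
  op19 P0: load  L2 → S/S/I on L2; bus BusRd Flush; mem=77
  op20 P0: store L2 := 63 → M/I/I on L2; bus BusUpgr; mem=77
  op21 P0: store L2 := 74 → M/I/I on L2; bus (none); mem=77
  op22 P2: store L1 := 88 → I/I/M on L1; bus BusRdX Flush; mem=52
  op23 P1: load  L1 → I/S/S on L1; bus BusRd Flush; mem=88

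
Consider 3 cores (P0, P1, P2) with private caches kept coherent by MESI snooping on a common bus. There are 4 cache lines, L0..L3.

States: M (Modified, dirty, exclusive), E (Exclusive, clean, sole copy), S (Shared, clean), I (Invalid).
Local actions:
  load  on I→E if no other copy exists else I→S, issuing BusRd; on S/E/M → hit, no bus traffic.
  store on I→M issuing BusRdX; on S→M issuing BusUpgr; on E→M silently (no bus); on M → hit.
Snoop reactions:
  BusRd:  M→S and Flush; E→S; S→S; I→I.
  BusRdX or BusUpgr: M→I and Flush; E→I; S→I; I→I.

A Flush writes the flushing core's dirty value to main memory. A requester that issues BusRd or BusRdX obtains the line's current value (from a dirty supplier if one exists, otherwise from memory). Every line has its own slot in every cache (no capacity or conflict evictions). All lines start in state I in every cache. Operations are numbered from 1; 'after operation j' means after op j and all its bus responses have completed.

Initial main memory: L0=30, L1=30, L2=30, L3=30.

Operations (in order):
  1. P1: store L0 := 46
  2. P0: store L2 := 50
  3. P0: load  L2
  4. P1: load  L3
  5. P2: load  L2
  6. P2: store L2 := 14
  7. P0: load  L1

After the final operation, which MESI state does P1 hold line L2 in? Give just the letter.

state = I

[1] P1: store L0 := 46 | P0:I, P1:M(46), P2:I | bus: BusRdX
[2] P0: store L2 := 50 | P0:M(50), P1:I, P2:I | bus: BusRdX
[3] P0: load  L2 | P0:M(50), P1:I, P2:I | bus: none
[4] P1: load  L3 | P0:I, P1:E(30), P2:I | bus: BusRd
[5] P2: load  L2 | P0:S(50), P1:I, P2:S(50) | bus: BusRd,Flush
[6] P2: store L2 := 14 | P0:I, P1:I, P2:M(14) | bus: BusUpgr
[7] P0: load  L1 | P0:E(30), P1:I, P2:I | bus: BusRd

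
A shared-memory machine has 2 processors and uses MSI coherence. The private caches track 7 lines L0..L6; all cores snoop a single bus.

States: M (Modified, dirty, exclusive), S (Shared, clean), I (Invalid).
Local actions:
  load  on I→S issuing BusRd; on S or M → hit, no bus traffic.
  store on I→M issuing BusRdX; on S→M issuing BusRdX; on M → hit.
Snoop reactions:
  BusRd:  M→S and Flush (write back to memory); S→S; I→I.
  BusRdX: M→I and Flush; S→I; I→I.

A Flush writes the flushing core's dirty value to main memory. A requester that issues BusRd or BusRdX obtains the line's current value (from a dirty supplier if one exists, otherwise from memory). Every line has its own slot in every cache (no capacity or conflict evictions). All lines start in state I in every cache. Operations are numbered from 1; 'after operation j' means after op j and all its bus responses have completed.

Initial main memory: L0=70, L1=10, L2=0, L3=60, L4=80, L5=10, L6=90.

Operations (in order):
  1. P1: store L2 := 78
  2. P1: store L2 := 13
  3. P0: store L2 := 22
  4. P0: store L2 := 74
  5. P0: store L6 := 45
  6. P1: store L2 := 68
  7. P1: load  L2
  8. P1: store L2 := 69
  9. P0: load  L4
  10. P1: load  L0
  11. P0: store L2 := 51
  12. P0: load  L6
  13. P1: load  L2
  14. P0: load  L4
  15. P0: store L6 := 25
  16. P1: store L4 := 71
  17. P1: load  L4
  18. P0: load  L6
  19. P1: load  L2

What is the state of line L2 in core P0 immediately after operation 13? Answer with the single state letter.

  op1 P1: store L2 := 78 → I/M on L2; bus BusRdX; mem=0
  op2 P1: store L2 := 13 → I/M on L2; bus (none); mem=0
  op3 P0: store L2 := 22 → M/I on L2; bus BusRdX Flush; mem=13
  op4 P0: store L2 := 74 → M/I on L2; bus (none); mem=13
  op5 P0: store L6 := 45 → M/I on L6; bus BusRdX; mem=90
  op6 P1: store L2 := 68 → I/M on L2; bus BusRdX Flush; mem=74
  op7 P1: load  L2 → I/M on L2; bus (none); mem=74
  op8 P1: store L2 := 69 → I/M on L2; bus (none); mem=74
  op9 P0: load  L4 → S/I on L4; bus BusRd; mem=80
  op10 P1: load  L0 → I/S on L0; bus BusRd; mem=70
  op11 P0: store L2 := 51 → M/I on L2; bus BusRdX Flush; mem=69
  op12 P0: load  L6 → M/I on L6; bus (none); mem=90
  op13 P1: load  L2 → S/S on L2; bus BusRd Flush; mem=51
  op14 P0: load  L4 → S/I on L4; bus (none); mem=80
  op15 P0: store L6 := 25 → M/I on L6; bus (none); mem=90
  op16 P1: store L4 := 71 → I/M on L4; bus BusRdX; mem=80
  op17 P1: load  L4 → I/M on L4; bus (none); mem=80
  op18 P0: load  L6 → M/I on L6; bus (none); mem=90
  op19 P1: load  L2 → S/S on L2; bus (none); mem=51

state = S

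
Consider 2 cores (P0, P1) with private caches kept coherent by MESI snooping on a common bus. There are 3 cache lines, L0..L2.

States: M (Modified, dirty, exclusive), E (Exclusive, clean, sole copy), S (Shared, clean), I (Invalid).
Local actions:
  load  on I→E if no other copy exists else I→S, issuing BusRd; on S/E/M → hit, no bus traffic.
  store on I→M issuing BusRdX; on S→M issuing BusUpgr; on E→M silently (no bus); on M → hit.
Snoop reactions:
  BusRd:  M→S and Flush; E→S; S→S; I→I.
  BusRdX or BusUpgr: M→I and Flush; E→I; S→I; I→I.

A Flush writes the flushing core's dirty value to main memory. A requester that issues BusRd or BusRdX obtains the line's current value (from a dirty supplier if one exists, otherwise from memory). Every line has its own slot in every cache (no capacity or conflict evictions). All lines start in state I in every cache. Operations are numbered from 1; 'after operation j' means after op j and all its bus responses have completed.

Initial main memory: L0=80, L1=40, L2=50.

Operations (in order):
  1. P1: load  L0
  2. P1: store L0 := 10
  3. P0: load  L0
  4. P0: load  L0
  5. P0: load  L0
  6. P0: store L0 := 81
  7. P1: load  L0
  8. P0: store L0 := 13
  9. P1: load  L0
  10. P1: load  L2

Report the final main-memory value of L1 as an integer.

[1] P1: load  L0 | P0:I, P1:E(80) | bus: BusRd
[2] P1: store L0 := 10 | P0:I, P1:M(10) | bus: none
[3] P0: load  L0 | P0:S(10), P1:S(10) | bus: BusRd,Flush
[4] P0: load  L0 | P0:S(10), P1:S(10) | bus: none
[5] P0: load  L0 | P0:S(10), P1:S(10) | bus: none
[6] P0: store L0 := 81 | P0:M(81), P1:I | bus: BusUpgr
[7] P1: load  L0 | P0:S(81), P1:S(81) | bus: BusRd,Flush
[8] P0: store L0 := 13 | P0:M(13), P1:I | bus: BusUpgr
[9] P1: load  L0 | P0:S(13), P1:S(13) | bus: BusRd,Flush
[10] P1: load  L2 | P0:I, P1:E(50) | bus: BusRd

memory[L1] = 40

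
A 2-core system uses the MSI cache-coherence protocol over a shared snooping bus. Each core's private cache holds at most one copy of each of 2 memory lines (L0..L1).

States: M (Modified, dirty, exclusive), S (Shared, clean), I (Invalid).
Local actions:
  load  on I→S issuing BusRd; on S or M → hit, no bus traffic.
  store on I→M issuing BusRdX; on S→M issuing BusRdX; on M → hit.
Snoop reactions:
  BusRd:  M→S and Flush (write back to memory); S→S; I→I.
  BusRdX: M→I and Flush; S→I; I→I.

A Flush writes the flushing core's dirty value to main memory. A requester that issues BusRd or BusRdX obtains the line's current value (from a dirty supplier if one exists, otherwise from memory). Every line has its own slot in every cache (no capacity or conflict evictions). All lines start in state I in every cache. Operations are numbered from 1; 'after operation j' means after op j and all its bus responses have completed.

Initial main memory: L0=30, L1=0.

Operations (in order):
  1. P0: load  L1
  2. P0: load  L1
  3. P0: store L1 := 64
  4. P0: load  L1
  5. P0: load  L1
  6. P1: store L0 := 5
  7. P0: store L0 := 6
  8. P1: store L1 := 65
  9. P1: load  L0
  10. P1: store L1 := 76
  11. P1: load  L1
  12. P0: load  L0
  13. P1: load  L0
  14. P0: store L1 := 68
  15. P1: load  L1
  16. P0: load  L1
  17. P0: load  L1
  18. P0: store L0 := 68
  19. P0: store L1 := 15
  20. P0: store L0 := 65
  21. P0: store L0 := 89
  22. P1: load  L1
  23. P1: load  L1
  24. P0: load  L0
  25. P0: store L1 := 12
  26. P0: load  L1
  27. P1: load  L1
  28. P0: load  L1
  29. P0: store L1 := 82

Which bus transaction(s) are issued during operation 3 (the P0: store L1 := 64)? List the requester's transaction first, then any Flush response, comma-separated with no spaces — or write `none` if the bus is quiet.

bus = BusRdX

1. P0: load  L1  bus=[BusRd]  L1: P0=S P1=I  mem[L1]=0
2. P0: load  L1  bus=[-]  L1: P0=S P1=I  mem[L1]=0
3. P0: store L1 := 64  bus=[BusRdX]  L1: P0=M P1=I  mem[L1]=0
4. P0: load  L1  bus=[-]  L1: P0=M P1=I  mem[L1]=0
5. P0: load  L1  bus=[-]  L1: P0=M P1=I  mem[L1]=0
6. P1: store L0 := 5  bus=[BusRdX]  L0: P0=I P1=M  mem[L0]=30
7. P0: store L0 := 6  bus=[BusRdX,Flush]  L0: P0=M P1=I  mem[L0]=5
8. P1: store L1 := 65  bus=[BusRdX,Flush]  L1: P0=I P1=M  mem[L1]=64
9. P1: load  L0  bus=[BusRd,Flush]  L0: P0=S P1=S  mem[L0]=6
10. P1: store L1 := 76  bus=[-]  L1: P0=I P1=M  mem[L1]=64
11. P1: load  L1  bus=[-]  L1: P0=I P1=M  mem[L1]=64
12. P0: load  L0  bus=[-]  L0: P0=S P1=S  mem[L0]=6
13. P1: load  L0  bus=[-]  L0: P0=S P1=S  mem[L0]=6
14. P0: store L1 := 68  bus=[BusRdX,Flush]  L1: P0=M P1=I  mem[L1]=76
15. P1: load  L1  bus=[BusRd,Flush]  L1: P0=S P1=S  mem[L1]=68
16. P0: load  L1  bus=[-]  L1: P0=S P1=S  mem[L1]=68
17. P0: load  L1  bus=[-]  L1: P0=S P1=S  mem[L1]=68
18. P0: store L0 := 68  bus=[BusRdX]  L0: P0=M P1=I  mem[L0]=6
19. P0: store L1 := 15  bus=[BusRdX]  L1: P0=M P1=I  mem[L1]=68
20. P0: store L0 := 65  bus=[-]  L0: P0=M P1=I  mem[L0]=6
21. P0: store L0 := 89  bus=[-]  L0: P0=M P1=I  mem[L0]=6
22. P1: load  L1  bus=[BusRd,Flush]  L1: P0=S P1=S  mem[L1]=15
23. P1: load  L1  bus=[-]  L1: P0=S P1=S  mem[L1]=15
24. P0: load  L0  bus=[-]  L0: P0=M P1=I  mem[L0]=6
25. P0: store L1 := 12  bus=[BusRdX]  L1: P0=M P1=I  mem[L1]=15
26. P0: load  L1  bus=[-]  L1: P0=M P1=I  mem[L1]=15
27. P1: load  L1  bus=[BusRd,Flush]  L1: P0=S P1=S  mem[L1]=12
28. P0: load  L1  bus=[-]  L1: P0=S P1=S  mem[L1]=12
29. P0: store L1 := 82  bus=[BusRdX]  L1: P0=M P1=I  mem[L1]=12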